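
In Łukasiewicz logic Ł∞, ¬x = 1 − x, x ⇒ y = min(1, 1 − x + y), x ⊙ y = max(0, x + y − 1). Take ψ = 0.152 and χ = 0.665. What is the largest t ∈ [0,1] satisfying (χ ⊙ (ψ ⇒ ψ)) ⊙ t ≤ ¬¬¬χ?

0.670

ψ ⇒ ψ = min(1, 1 − 0.152 + 0.152) = min(1, 1.000) = 1.000
χ ⊙ (ψ ⇒ ψ) = max(0, 0.665 + 1.000 − 1) = max(0, 0.665) = 0.665
So the left factor is χ ⊙ (ψ ⇒ ψ) = 0.665.
¬χ = 1 − 0.665 = 0.335
¬¬χ = 1 − 0.335 = 0.665
¬¬¬χ = 1 − 0.665 = 0.335
So the right-hand bound is ¬¬¬χ = 0.335.
The residuum of the Łukasiewicz t-norm gives the supremum: min(1, 1 − 0.665 + 0.335).
1 − 0.665 + 0.335 = 0.670, so t = min(1, 0.670) = 0.670.
Check: 0.665 ⊙ 0.670 = max(0, 0.335) = 0.335 ≤ 0.335.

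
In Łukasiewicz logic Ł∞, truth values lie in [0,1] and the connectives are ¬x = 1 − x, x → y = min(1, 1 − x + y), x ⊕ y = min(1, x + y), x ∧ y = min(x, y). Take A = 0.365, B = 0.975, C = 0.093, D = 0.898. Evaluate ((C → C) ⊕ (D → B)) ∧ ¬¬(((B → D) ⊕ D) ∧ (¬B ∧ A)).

C → C = min(1, 1 − 0.093 + 0.093) = min(1, 1.000) = 1.000
D → B = min(1, 1 − 0.898 + 0.975) = min(1, 1.077) = 1.000
(C → C) ⊕ (D → B) = min(1, 1.000 + 1.000) = min(1, 2.000) = 1.000
B → D = min(1, 1 − 0.975 + 0.898) = min(1, 0.923) = 0.923
(B → D) ⊕ D = min(1, 0.923 + 0.898) = min(1, 1.821) = 1.000
¬B = 1 − 0.975 = 0.025
¬B ∧ A = min(0.025, 0.365) = 0.025
((B → D) ⊕ D) ∧ (¬B ∧ A) = min(1.000, 0.025) = 0.025
¬(((B → D) ⊕ D) ∧ (¬B ∧ A)) = 1 − 0.025 = 0.975
¬¬(((B → D) ⊕ D) ∧ (¬B ∧ A)) = 1 − 0.975 = 0.025
((C → C) ⊕ (D → B)) ∧ ¬¬(((B → D) ⊕ D) ∧ (¬B ∧ A)) = min(1.000, 0.025) = 0.025

0.025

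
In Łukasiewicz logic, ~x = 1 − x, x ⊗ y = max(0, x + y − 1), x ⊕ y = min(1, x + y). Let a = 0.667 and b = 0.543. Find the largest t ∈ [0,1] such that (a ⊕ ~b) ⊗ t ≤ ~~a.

0.667

~b = 1 − 0.543 = 0.457
a ⊕ ~b = min(1, 0.667 + 0.457) = min(1, 1.124) = 1.000
So the left factor is a ⊕ ~b = 1.000.
~a = 1 − 0.667 = 0.333
~~a = 1 − 0.333 = 0.667
So the right-hand bound is ~~a = 0.667.
The residuum of the Łukasiewicz t-norm gives the supremum: min(1, 1 − 1.000 + 0.667).
1 − 1.000 + 0.667 = 0.667, so t = min(1, 0.667) = 0.667.
Check: 1.000 ⊗ 0.667 = max(0, 0.667) = 0.667 ≤ 0.667.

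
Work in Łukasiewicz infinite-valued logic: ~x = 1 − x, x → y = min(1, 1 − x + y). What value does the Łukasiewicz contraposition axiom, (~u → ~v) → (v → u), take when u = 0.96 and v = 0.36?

1.00

~u = 1 − 0.96 = 0.04
~v = 1 − 0.36 = 0.64
~u → ~v = min(1, 1 − 0.04 + 0.64) = min(1, 1.60) = 1.00
v → u = min(1, 1 − 0.36 + 0.96) = min(1, 1.60) = 1.00
(~u → ~v) → (v → u) = min(1, 1 − 1.00 + 1.00) = min(1, 1.00) = 1.00
(As expected: an axiom of Ł∞, always 1.)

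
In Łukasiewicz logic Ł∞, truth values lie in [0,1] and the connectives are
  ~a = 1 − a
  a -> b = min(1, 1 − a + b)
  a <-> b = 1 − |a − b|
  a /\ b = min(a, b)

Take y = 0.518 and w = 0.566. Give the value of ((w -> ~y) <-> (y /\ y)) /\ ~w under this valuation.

~y = 1 − 0.518 = 0.482
w -> ~y = min(1, 1 − 0.566 + 0.482) = min(1, 0.916) = 0.916
y /\ y = min(0.518, 0.518) = 0.518
(w -> ~y) <-> (y /\ y) = 1 − |0.916 − 0.518| = 1 − 0.398 = 0.602
~w = 1 − 0.566 = 0.434
((w -> ~y) <-> (y /\ y)) /\ ~w = min(0.602, 0.434) = 0.434

0.434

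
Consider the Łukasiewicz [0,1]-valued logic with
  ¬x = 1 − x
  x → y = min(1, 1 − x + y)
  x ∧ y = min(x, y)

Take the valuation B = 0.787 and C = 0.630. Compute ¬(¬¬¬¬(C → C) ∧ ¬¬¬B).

C → C = min(1, 1 − 0.630 + 0.630) = min(1, 1.000) = 1.000
¬(C → C) = 1 − 1.000 = 0.000
¬¬(C → C) = 1 − 0.000 = 1.000
¬¬¬(C → C) = 1 − 1.000 = 0.000
¬¬¬¬(C → C) = 1 − 0.000 = 1.000
¬B = 1 − 0.787 = 0.213
¬¬B = 1 − 0.213 = 0.787
¬¬¬B = 1 − 0.787 = 0.213
¬¬¬¬(C → C) ∧ ¬¬¬B = min(1.000, 0.213) = 0.213
¬(¬¬¬¬(C → C) ∧ ¬¬¬B) = 1 − 0.213 = 0.787

0.787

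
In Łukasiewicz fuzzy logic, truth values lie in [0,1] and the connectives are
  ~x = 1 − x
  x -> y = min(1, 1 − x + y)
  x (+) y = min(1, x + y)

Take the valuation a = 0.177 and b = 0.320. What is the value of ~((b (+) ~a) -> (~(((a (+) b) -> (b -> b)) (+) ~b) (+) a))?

~a = 1 − 0.177 = 0.823
b (+) ~a = min(1, 0.320 + 0.823) = min(1, 1.143) = 1.000
a (+) b = min(1, 0.177 + 0.320) = min(1, 0.497) = 0.497
b -> b = min(1, 1 − 0.320 + 0.320) = min(1, 1.000) = 1.000
(a (+) b) -> (b -> b) = min(1, 1 − 0.497 + 1.000) = min(1, 1.503) = 1.000
~b = 1 − 0.320 = 0.680
((a (+) b) -> (b -> b)) (+) ~b = min(1, 1.000 + 0.680) = min(1, 1.680) = 1.000
~(((a (+) b) -> (b -> b)) (+) ~b) = 1 − 1.000 = 0.000
~(((a (+) b) -> (b -> b)) (+) ~b) (+) a = min(1, 0.000 + 0.177) = min(1, 0.177) = 0.177
(b (+) ~a) -> (~(((a (+) b) -> (b -> b)) (+) ~b) (+) a) = min(1, 1 − 1.000 + 0.177) = min(1, 0.177) = 0.177
~((b (+) ~a) -> (~(((a (+) b) -> (b -> b)) (+) ~b) (+) a)) = 1 − 0.177 = 0.823

0.823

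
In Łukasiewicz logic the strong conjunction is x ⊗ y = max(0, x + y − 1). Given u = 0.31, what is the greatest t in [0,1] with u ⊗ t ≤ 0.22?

The residuum of the Łukasiewicz t-norm gives the supremum: min(1, 1 − 0.31 + 0.22).
1 − 0.31 + 0.22 = 0.91, so t = min(1, 0.91) = 0.91.
Check: 0.31 ⊗ 0.91 = max(0, 0.22) = 0.22 ≤ 0.22.

0.91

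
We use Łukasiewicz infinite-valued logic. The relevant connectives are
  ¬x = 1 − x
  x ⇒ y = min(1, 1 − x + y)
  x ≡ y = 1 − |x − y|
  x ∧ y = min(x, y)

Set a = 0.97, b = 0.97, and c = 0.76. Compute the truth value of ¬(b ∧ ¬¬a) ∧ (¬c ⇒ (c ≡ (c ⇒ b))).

0.03

¬a = 1 − 0.97 = 0.03
¬¬a = 1 − 0.03 = 0.97
b ∧ ¬¬a = min(0.97, 0.97) = 0.97
¬(b ∧ ¬¬a) = 1 − 0.97 = 0.03
¬c = 1 − 0.76 = 0.24
c ⇒ b = min(1, 1 − 0.76 + 0.97) = min(1, 1.21) = 1.00
c ≡ (c ⇒ b) = 1 − |0.76 − 1.00| = 1 − 0.24 = 0.76
¬c ⇒ (c ≡ (c ⇒ b)) = min(1, 1 − 0.24 + 0.76) = min(1, 1.52) = 1.00
¬(b ∧ ¬¬a) ∧ (¬c ⇒ (c ≡ (c ⇒ b))) = min(0.03, 1.00) = 0.03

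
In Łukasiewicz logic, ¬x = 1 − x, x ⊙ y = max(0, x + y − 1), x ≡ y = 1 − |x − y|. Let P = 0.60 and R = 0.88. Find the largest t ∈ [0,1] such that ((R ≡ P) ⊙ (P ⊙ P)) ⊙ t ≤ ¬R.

R ≡ P = 1 − |0.88 − 0.60| = 1 − 0.28 = 0.72
P ⊙ P = max(0, 0.60 + 0.60 − 1) = max(0, 0.20) = 0.20
(R ≡ P) ⊙ (P ⊙ P) = max(0, 0.72 + 0.20 − 1) = max(0, -0.08) = 0.00
So the left factor is (R ≡ P) ⊙ (P ⊙ P) = 0.00.
¬R = 1 − 0.88 = 0.12
So the right-hand bound is ¬R = 0.12.
The residuum of the Łukasiewicz t-norm gives the supremum: min(1, 1 − 0.00 + 0.12).
1 − 0.00 + 0.12 = 1.12, so t = min(1, 1.12) = 1.00.
Check: 0.00 ⊙ 1.00 = max(0, 0.00) = 0.00 ≤ 0.12.

1.00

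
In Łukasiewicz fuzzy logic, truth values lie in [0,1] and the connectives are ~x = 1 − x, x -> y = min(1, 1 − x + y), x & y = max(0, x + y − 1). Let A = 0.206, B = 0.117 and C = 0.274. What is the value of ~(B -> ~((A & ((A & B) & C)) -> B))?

A & B = max(0, 0.206 + 0.117 − 1) = max(0, -0.677) = 0.000
(A & B) & C = max(0, 0.000 + 0.274 − 1) = max(0, -0.726) = 0.000
A & ((A & B) & C) = max(0, 0.206 + 0.000 − 1) = max(0, -0.794) = 0.000
(A & ((A & B) & C)) -> B = min(1, 1 − 0.000 + 0.117) = min(1, 1.117) = 1.000
~((A & ((A & B) & C)) -> B) = 1 − 1.000 = 0.000
B -> ~((A & ((A & B) & C)) -> B) = min(1, 1 − 0.117 + 0.000) = min(1, 0.883) = 0.883
~(B -> ~((A & ((A & B) & C)) -> B)) = 1 − 0.883 = 0.117

0.117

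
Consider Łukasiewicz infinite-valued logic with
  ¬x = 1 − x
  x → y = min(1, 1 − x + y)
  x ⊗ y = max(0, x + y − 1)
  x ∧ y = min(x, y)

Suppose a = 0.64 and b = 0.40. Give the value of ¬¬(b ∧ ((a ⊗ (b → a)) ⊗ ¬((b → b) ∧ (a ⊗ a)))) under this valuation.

b → a = min(1, 1 − 0.40 + 0.64) = min(1, 1.24) = 1.00
a ⊗ (b → a) = max(0, 0.64 + 1.00 − 1) = max(0, 0.64) = 0.64
b → b = min(1, 1 − 0.40 + 0.40) = min(1, 1.00) = 1.00
a ⊗ a = max(0, 0.64 + 0.64 − 1) = max(0, 0.28) = 0.28
(b → b) ∧ (a ⊗ a) = min(1.00, 0.28) = 0.28
¬((b → b) ∧ (a ⊗ a)) = 1 − 0.28 = 0.72
(a ⊗ (b → a)) ⊗ ¬((b → b) ∧ (a ⊗ a)) = max(0, 0.64 + 0.72 − 1) = max(0, 0.36) = 0.36
b ∧ ((a ⊗ (b → a)) ⊗ ¬((b → b) ∧ (a ⊗ a))) = min(0.40, 0.36) = 0.36
¬(b ∧ ((a ⊗ (b → a)) ⊗ ¬((b → b) ∧ (a ⊗ a)))) = 1 − 0.36 = 0.64
¬¬(b ∧ ((a ⊗ (b → a)) ⊗ ¬((b → b) ∧ (a ⊗ a)))) = 1 − 0.64 = 0.36

0.36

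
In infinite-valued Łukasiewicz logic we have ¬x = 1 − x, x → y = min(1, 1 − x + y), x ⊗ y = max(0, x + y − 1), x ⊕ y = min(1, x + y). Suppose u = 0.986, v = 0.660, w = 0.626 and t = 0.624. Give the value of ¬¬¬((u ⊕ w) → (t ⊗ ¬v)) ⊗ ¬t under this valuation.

u ⊕ w = min(1, 0.986 + 0.626) = min(1, 1.612) = 1.000
¬v = 1 − 0.660 = 0.340
t ⊗ ¬v = max(0, 0.624 + 0.340 − 1) = max(0, -0.036) = 0.000
(u ⊕ w) → (t ⊗ ¬v) = min(1, 1 − 1.000 + 0.000) = min(1, 0.000) = 0.000
¬((u ⊕ w) → (t ⊗ ¬v)) = 1 − 0.000 = 1.000
¬¬((u ⊕ w) → (t ⊗ ¬v)) = 1 − 1.000 = 0.000
¬¬¬((u ⊕ w) → (t ⊗ ¬v)) = 1 − 0.000 = 1.000
¬t = 1 − 0.624 = 0.376
¬¬¬((u ⊕ w) → (t ⊗ ¬v)) ⊗ ¬t = max(0, 1.000 + 0.376 − 1) = max(0, 0.376) = 0.376

0.376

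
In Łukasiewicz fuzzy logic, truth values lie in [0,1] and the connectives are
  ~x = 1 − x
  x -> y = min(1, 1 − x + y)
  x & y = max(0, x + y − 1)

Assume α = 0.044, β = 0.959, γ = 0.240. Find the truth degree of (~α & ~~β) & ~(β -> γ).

0.634

~α = 1 − 0.044 = 0.956
~β = 1 − 0.959 = 0.041
~~β = 1 − 0.041 = 0.959
~α & ~~β = max(0, 0.956 + 0.959 − 1) = max(0, 0.915) = 0.915
β -> γ = min(1, 1 − 0.959 + 0.240) = min(1, 0.281) = 0.281
~(β -> γ) = 1 − 0.281 = 0.719
(~α & ~~β) & ~(β -> γ) = max(0, 0.915 + 0.719 − 1) = max(0, 0.634) = 0.634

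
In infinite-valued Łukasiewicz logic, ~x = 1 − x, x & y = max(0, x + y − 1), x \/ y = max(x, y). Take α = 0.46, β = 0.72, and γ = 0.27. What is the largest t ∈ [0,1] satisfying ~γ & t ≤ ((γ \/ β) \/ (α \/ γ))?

~γ = 1 − 0.27 = 0.73
So the left factor is ~γ = 0.73.
γ \/ β = max(0.27, 0.72) = 0.72
α \/ γ = max(0.46, 0.27) = 0.46
(γ \/ β) \/ (α \/ γ) = max(0.72, 0.46) = 0.72
So the right-hand bound is (γ \/ β) \/ (α \/ γ) = 0.72.
The residuum of the Łukasiewicz t-norm gives the supremum: min(1, 1 − 0.73 + 0.72).
1 − 0.73 + 0.72 = 0.99, so t = min(1, 0.99) = 0.99.
Check: 0.73 & 0.99 = max(0, 0.72) = 0.72 ≤ 0.72.

0.99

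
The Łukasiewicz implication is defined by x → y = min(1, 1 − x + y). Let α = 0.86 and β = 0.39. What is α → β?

0.53

α → β = min(1, 1 − 0.86 + 0.39) = min(1, 0.53) = 0.53
For comparison, the Gödel implication (1 if x ≤ y else y) would give 0.39.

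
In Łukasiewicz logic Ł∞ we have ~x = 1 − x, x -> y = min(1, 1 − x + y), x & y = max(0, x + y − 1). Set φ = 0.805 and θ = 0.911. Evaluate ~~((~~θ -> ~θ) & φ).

0.000

~θ = 1 − 0.911 = 0.089
~~θ = 1 − 0.089 = 0.911
~~θ -> ~θ = min(1, 1 − 0.911 + 0.089) = min(1, 0.178) = 0.178
(~~θ -> ~θ) & φ = max(0, 0.178 + 0.805 − 1) = max(0, -0.017) = 0.000
~((~~θ -> ~θ) & φ) = 1 − 0.000 = 1.000
~~((~~θ -> ~θ) & φ) = 1 − 1.000 = 0.000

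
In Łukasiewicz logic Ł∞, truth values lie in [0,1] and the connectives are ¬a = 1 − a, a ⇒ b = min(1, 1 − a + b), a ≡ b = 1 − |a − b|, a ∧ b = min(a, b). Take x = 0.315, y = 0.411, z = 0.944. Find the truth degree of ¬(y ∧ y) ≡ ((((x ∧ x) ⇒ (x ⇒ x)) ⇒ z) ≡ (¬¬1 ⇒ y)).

0.878

y ∧ y = min(0.411, 0.411) = 0.411
¬(y ∧ y) = 1 − 0.411 = 0.589
x ∧ x = min(0.315, 0.315) = 0.315
x ⇒ x = min(1, 1 − 0.315 + 0.315) = min(1, 1.000) = 1.000
(x ∧ x) ⇒ (x ⇒ x) = min(1, 1 − 0.315 + 1.000) = min(1, 1.685) = 1.000
((x ∧ x) ⇒ (x ⇒ x)) ⇒ z = min(1, 1 − 1.000 + 0.944) = min(1, 0.944) = 0.944
¬1 = 1 − 1.000 = 0.000
¬¬1 = 1 − 0.000 = 1.000
¬¬1 ⇒ y = min(1, 1 − 1.000 + 0.411) = min(1, 0.411) = 0.411
(((x ∧ x) ⇒ (x ⇒ x)) ⇒ z) ≡ (¬¬1 ⇒ y) = 1 − |0.944 − 0.411| = 1 − 0.533 = 0.467
¬(y ∧ y) ≡ ((((x ∧ x) ⇒ (x ⇒ x)) ⇒ z) ≡ (¬¬1 ⇒ y)) = 1 − |0.589 − 0.467| = 1 − 0.122 = 0.878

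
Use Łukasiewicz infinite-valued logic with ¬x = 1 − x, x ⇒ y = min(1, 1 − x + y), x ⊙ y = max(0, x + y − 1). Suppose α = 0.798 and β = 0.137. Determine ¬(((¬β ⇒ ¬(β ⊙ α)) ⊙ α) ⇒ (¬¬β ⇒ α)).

¬β = 1 − 0.137 = 0.863
β ⊙ α = max(0, 0.137 + 0.798 − 1) = max(0, -0.065) = 0.000
¬(β ⊙ α) = 1 − 0.000 = 1.000
¬β ⇒ ¬(β ⊙ α) = min(1, 1 − 0.863 + 1.000) = min(1, 1.137) = 1.000
(¬β ⇒ ¬(β ⊙ α)) ⊙ α = max(0, 1.000 + 0.798 − 1) = max(0, 0.798) = 0.798
¬¬β = 1 − 0.863 = 0.137
¬¬β ⇒ α = min(1, 1 − 0.137 + 0.798) = min(1, 1.661) = 1.000
((¬β ⇒ ¬(β ⊙ α)) ⊙ α) ⇒ (¬¬β ⇒ α) = min(1, 1 − 0.798 + 1.000) = min(1, 1.202) = 1.000
¬(((¬β ⇒ ¬(β ⊙ α)) ⊙ α) ⇒ (¬¬β ⇒ α)) = 1 − 1.000 = 0.000

0.000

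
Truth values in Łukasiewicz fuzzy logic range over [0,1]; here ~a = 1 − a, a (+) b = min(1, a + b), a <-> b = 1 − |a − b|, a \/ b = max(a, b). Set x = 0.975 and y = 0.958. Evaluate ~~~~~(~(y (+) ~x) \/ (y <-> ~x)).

~x = 1 − 0.975 = 0.025
y (+) ~x = min(1, 0.958 + 0.025) = min(1, 0.983) = 0.983
~(y (+) ~x) = 1 − 0.983 = 0.017
y <-> ~x = 1 − |0.958 − 0.025| = 1 − 0.933 = 0.067
~(y (+) ~x) \/ (y <-> ~x) = max(0.017, 0.067) = 0.067
~(~(y (+) ~x) \/ (y <-> ~x)) = 1 − 0.067 = 0.933
~~(~(y (+) ~x) \/ (y <-> ~x)) = 1 − 0.933 = 0.067
~~~(~(y (+) ~x) \/ (y <-> ~x)) = 1 − 0.067 = 0.933
~~~~(~(y (+) ~x) \/ (y <-> ~x)) = 1 − 0.933 = 0.067
~~~~~(~(y (+) ~x) \/ (y <-> ~x)) = 1 − 0.067 = 0.933

0.933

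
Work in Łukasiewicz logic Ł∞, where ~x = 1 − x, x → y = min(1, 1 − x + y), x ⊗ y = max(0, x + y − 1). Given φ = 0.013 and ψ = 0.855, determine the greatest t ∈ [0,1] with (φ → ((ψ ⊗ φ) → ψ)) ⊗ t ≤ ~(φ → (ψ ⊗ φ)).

ψ ⊗ φ = max(0, 0.855 + 0.013 − 1) = max(0, -0.132) = 0.000
(ψ ⊗ φ) → ψ = min(1, 1 − 0.000 + 0.855) = min(1, 1.855) = 1.000
φ → ((ψ ⊗ φ) → ψ) = min(1, 1 − 0.013 + 1.000) = min(1, 1.987) = 1.000
So the left factor is φ → ((ψ ⊗ φ) → ψ) = 1.000.
φ → (ψ ⊗ φ) = min(1, 1 − 0.013 + 0.000) = min(1, 0.987) = 0.987
~(φ → (ψ ⊗ φ)) = 1 − 0.987 = 0.013
So the right-hand bound is ~(φ → (ψ ⊗ φ)) = 0.013.
The residuum of the Łukasiewicz t-norm gives the supremum: min(1, 1 − 1.000 + 0.013).
1 − 1.000 + 0.013 = 0.013, so t = min(1, 0.013) = 0.013.
Check: 1.000 ⊗ 0.013 = max(0, 0.013) = 0.013 ≤ 0.013.

0.013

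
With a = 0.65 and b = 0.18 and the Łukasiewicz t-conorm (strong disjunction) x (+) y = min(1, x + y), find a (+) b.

0.83

a (+) b = min(1, 0.65 + 0.18) = min(1, 0.83) = 0.83
For comparison, the Gödel t-conorm max(x, y) would give 0.65.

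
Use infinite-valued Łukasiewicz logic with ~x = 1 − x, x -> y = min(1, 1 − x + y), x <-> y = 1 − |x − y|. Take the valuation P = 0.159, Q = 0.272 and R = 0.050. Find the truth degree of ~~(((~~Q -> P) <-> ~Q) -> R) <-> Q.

0.937

~Q = 1 − 0.272 = 0.728
~~Q = 1 − 0.728 = 0.272
~~Q -> P = min(1, 1 − 0.272 + 0.159) = min(1, 0.887) = 0.887
(~~Q -> P) <-> ~Q = 1 − |0.887 − 0.728| = 1 − 0.159 = 0.841
((~~Q -> P) <-> ~Q) -> R = min(1, 1 − 0.841 + 0.050) = min(1, 0.209) = 0.209
~(((~~Q -> P) <-> ~Q) -> R) = 1 − 0.209 = 0.791
~~(((~~Q -> P) <-> ~Q) -> R) = 1 − 0.791 = 0.209
~~(((~~Q -> P) <-> ~Q) -> R) <-> Q = 1 − |0.209 − 0.272| = 1 − 0.063 = 0.937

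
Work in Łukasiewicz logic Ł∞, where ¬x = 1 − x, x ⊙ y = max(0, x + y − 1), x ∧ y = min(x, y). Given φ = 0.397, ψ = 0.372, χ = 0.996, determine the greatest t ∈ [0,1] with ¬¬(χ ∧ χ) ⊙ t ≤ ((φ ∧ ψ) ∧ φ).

0.376

χ ∧ χ = min(0.996, 0.996) = 0.996
¬(χ ∧ χ) = 1 − 0.996 = 0.004
¬¬(χ ∧ χ) = 1 − 0.004 = 0.996
So the left factor is ¬¬(χ ∧ χ) = 0.996.
φ ∧ ψ = min(0.397, 0.372) = 0.372
(φ ∧ ψ) ∧ φ = min(0.372, 0.397) = 0.372
So the right-hand bound is (φ ∧ ψ) ∧ φ = 0.372.
The residuum of the Łukasiewicz t-norm gives the supremum: min(1, 1 − 0.996 + 0.372).
1 − 0.996 + 0.372 = 0.376, so t = min(1, 0.376) = 0.376.
Check: 0.996 ⊙ 0.376 = max(0, 0.372) = 0.372 ≤ 0.372.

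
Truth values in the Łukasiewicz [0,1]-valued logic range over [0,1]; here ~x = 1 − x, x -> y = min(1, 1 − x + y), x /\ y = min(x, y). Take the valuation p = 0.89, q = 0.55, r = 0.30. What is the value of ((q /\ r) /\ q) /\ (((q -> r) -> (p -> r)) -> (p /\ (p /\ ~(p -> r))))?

0.30

q /\ r = min(0.55, 0.30) = 0.30
(q /\ r) /\ q = min(0.30, 0.55) = 0.30
q -> r = min(1, 1 − 0.55 + 0.30) = min(1, 0.75) = 0.75
p -> r = min(1, 1 − 0.89 + 0.30) = min(1, 0.41) = 0.41
(q -> r) -> (p -> r) = min(1, 1 − 0.75 + 0.41) = min(1, 0.66) = 0.66
~(p -> r) = 1 − 0.41 = 0.59
p /\ ~(p -> r) = min(0.89, 0.59) = 0.59
p /\ (p /\ ~(p -> r)) = min(0.89, 0.59) = 0.59
((q -> r) -> (p -> r)) -> (p /\ (p /\ ~(p -> r))) = min(1, 1 − 0.66 + 0.59) = min(1, 0.93) = 0.93
((q /\ r) /\ q) /\ (((q -> r) -> (p -> r)) -> (p /\ (p /\ ~(p -> r)))) = min(0.30, 0.93) = 0.30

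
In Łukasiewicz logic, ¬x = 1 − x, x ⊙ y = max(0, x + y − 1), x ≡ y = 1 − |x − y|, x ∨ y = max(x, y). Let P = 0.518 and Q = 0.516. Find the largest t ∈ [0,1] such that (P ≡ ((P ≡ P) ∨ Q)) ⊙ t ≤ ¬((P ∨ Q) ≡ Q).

P ≡ P = 1 − |0.518 − 0.518| = 1 − 0.000 = 1.000
(P ≡ P) ∨ Q = max(1.000, 0.516) = 1.000
P ≡ ((P ≡ P) ∨ Q) = 1 − |0.518 − 1.000| = 1 − 0.482 = 0.518
So the left factor is P ≡ ((P ≡ P) ∨ Q) = 0.518.
P ∨ Q = max(0.518, 0.516) = 0.518
(P ∨ Q) ≡ Q = 1 − |0.518 − 0.516| = 1 − 0.002 = 0.998
¬((P ∨ Q) ≡ Q) = 1 − 0.998 = 0.002
So the right-hand bound is ¬((P ∨ Q) ≡ Q) = 0.002.
The residuum of the Łukasiewicz t-norm gives the supremum: min(1, 1 − 0.518 + 0.002).
1 − 0.518 + 0.002 = 0.484, so t = min(1, 0.484) = 0.484.
Check: 0.518 ⊙ 0.484 = max(0, 0.002) = 0.002 ≤ 0.002.

0.484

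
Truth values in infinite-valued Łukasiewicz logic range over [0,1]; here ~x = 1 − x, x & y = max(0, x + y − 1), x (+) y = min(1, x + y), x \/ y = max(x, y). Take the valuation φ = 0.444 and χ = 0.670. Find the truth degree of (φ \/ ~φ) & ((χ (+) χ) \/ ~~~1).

~φ = 1 − 0.444 = 0.556
φ \/ ~φ = max(0.444, 0.556) = 0.556
χ (+) χ = min(1, 0.670 + 0.670) = min(1, 1.340) = 1.000
~1 = 1 − 1.000 = 0.000
~~1 = 1 − 0.000 = 1.000
~~~1 = 1 − 1.000 = 0.000
(χ (+) χ) \/ ~~~1 = max(1.000, 0.000) = 1.000
(φ \/ ~φ) & ((χ (+) χ) \/ ~~~1) = max(0, 0.556 + 1.000 − 1) = max(0, 0.556) = 0.556

0.556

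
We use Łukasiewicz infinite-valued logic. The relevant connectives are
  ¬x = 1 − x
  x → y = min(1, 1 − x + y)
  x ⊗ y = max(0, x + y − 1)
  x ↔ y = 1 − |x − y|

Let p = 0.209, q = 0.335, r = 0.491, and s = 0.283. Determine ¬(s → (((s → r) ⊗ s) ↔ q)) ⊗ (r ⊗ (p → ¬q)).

s → r = min(1, 1 − 0.283 + 0.491) = min(1, 1.208) = 1.000
(s → r) ⊗ s = max(0, 1.000 + 0.283 − 1) = max(0, 0.283) = 0.283
((s → r) ⊗ s) ↔ q = 1 − |0.283 − 0.335| = 1 − 0.052 = 0.948
s → (((s → r) ⊗ s) ↔ q) = min(1, 1 − 0.283 + 0.948) = min(1, 1.665) = 1.000
¬(s → (((s → r) ⊗ s) ↔ q)) = 1 − 1.000 = 0.000
¬q = 1 − 0.335 = 0.665
p → ¬q = min(1, 1 − 0.209 + 0.665) = min(1, 1.456) = 1.000
r ⊗ (p → ¬q) = max(0, 0.491 + 1.000 − 1) = max(0, 0.491) = 0.491
¬(s → (((s → r) ⊗ s) ↔ q)) ⊗ (r ⊗ (p → ¬q)) = max(0, 0.000 + 0.491 − 1) = max(0, -0.509) = 0.000

0.000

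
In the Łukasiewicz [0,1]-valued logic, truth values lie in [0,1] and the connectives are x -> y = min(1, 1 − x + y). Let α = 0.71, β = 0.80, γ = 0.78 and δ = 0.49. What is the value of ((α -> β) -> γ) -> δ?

0.71

α -> β = min(1, 1 − 0.71 + 0.80) = min(1, 1.09) = 1.00
(α -> β) -> γ = min(1, 1 − 1.00 + 0.78) = min(1, 0.78) = 0.78
((α -> β) -> γ) -> δ = min(1, 1 − 0.78 + 0.49) = min(1, 0.71) = 0.71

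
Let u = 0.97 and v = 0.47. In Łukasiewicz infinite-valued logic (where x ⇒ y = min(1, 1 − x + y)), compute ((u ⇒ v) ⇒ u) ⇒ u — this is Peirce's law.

0.97

u ⇒ v = min(1, 1 − 0.97 + 0.47) = min(1, 0.50) = 0.50
(u ⇒ v) ⇒ u = min(1, 1 − 0.50 + 0.97) = min(1, 1.47) = 1.00
((u ⇒ v) ⇒ u) ⇒ u = min(1, 1 − 1.00 + 0.97) = min(1, 0.97) = 0.97
(The value 0.97 < 1 shows this instance is not satisfied; not a Ł∞-tautology in general.)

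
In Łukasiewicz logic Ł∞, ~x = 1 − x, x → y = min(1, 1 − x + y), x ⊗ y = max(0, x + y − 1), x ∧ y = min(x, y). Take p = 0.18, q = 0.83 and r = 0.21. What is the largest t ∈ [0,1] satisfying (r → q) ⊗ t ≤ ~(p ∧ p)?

0.82

r → q = min(1, 1 − 0.21 + 0.83) = min(1, 1.62) = 1.00
So the left factor is r → q = 1.00.
p ∧ p = min(0.18, 0.18) = 0.18
~(p ∧ p) = 1 − 0.18 = 0.82
So the right-hand bound is ~(p ∧ p) = 0.82.
The residuum of the Łukasiewicz t-norm gives the supremum: min(1, 1 − 1.00 + 0.82).
1 − 1.00 + 0.82 = 0.82, so t = min(1, 0.82) = 0.82.
Check: 1.00 ⊗ 0.82 = max(0, 0.82) = 0.82 ≤ 0.82.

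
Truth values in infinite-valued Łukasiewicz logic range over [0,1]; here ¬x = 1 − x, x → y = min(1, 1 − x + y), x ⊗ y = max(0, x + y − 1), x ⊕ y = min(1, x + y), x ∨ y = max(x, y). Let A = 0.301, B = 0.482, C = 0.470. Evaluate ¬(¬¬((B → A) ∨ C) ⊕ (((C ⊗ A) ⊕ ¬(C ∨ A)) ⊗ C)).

B → A = min(1, 1 − 0.482 + 0.301) = min(1, 0.819) = 0.819
(B → A) ∨ C = max(0.819, 0.470) = 0.819
¬((B → A) ∨ C) = 1 − 0.819 = 0.181
¬¬((B → A) ∨ C) = 1 − 0.181 = 0.819
C ⊗ A = max(0, 0.470 + 0.301 − 1) = max(0, -0.229) = 0.000
C ∨ A = max(0.470, 0.301) = 0.470
¬(C ∨ A) = 1 − 0.470 = 0.530
(C ⊗ A) ⊕ ¬(C ∨ A) = min(1, 0.000 + 0.530) = min(1, 0.530) = 0.530
((C ⊗ A) ⊕ ¬(C ∨ A)) ⊗ C = max(0, 0.530 + 0.470 − 1) = max(0, 0.000) = 0.000
¬¬((B → A) ∨ C) ⊕ (((C ⊗ A) ⊕ ¬(C ∨ A)) ⊗ C) = min(1, 0.819 + 0.000) = min(1, 0.819) = 0.819
¬(¬¬((B → A) ∨ C) ⊕ (((C ⊗ A) ⊕ ¬(C ∨ A)) ⊗ C)) = 1 − 0.819 = 0.181

0.181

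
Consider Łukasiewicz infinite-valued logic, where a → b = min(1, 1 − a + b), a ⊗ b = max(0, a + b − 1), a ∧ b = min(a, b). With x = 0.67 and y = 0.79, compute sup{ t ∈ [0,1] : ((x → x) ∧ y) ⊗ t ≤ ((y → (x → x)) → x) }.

x → x = min(1, 1 − 0.67 + 0.67) = min(1, 1.00) = 1.00
(x → x) ∧ y = min(1.00, 0.79) = 0.79
So the left factor is (x → x) ∧ y = 0.79.
y → (x → x) = min(1, 1 − 0.79 + 1.00) = min(1, 1.21) = 1.00
(y → (x → x)) → x = min(1, 1 − 1.00 + 0.67) = min(1, 0.67) = 0.67
So the right-hand bound is (y → (x → x)) → x = 0.67.
The residuum of the Łukasiewicz t-norm gives the supremum: min(1, 1 − 0.79 + 0.67).
1 − 0.79 + 0.67 = 0.88, so t = min(1, 0.88) = 0.88.
Check: 0.79 ⊗ 0.88 = max(0, 0.67) = 0.67 ≤ 0.67.

0.88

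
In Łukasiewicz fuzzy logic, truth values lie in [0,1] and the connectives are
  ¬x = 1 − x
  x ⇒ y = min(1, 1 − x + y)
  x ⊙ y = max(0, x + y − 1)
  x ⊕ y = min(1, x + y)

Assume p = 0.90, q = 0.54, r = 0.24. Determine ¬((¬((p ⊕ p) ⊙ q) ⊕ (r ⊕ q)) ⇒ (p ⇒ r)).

p ⊕ p = min(1, 0.90 + 0.90) = min(1, 1.80) = 1.00
(p ⊕ p) ⊙ q = max(0, 1.00 + 0.54 − 1) = max(0, 0.54) = 0.54
¬((p ⊕ p) ⊙ q) = 1 − 0.54 = 0.46
r ⊕ q = min(1, 0.24 + 0.54) = min(1, 0.78) = 0.78
¬((p ⊕ p) ⊙ q) ⊕ (r ⊕ q) = min(1, 0.46 + 0.78) = min(1, 1.24) = 1.00
p ⇒ r = min(1, 1 − 0.90 + 0.24) = min(1, 0.34) = 0.34
(¬((p ⊕ p) ⊙ q) ⊕ (r ⊕ q)) ⇒ (p ⇒ r) = min(1, 1 − 1.00 + 0.34) = min(1, 0.34) = 0.34
¬((¬((p ⊕ p) ⊙ q) ⊕ (r ⊕ q)) ⇒ (p ⇒ r)) = 1 − 0.34 = 0.66

0.66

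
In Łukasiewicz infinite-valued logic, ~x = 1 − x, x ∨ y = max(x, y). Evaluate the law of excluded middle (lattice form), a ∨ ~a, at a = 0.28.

0.72

~a = 1 − 0.28 = 0.72
a ∨ ~a = max(0.28, 0.72) = 0.72
(The value 0.72 < 1 shows this instance is not satisfied; not a Ł∞-tautology — its value is max(a, 1−a).)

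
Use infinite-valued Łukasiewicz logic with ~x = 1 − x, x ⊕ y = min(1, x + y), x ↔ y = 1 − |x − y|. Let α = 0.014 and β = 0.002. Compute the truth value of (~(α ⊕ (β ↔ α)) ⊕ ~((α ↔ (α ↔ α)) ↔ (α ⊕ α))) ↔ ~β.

β ↔ α = 1 − |0.002 − 0.014| = 1 − 0.012 = 0.988
α ⊕ (β ↔ α) = min(1, 0.014 + 0.988) = min(1, 1.002) = 1.000
~(α ⊕ (β ↔ α)) = 1 − 1.000 = 0.000
α ↔ α = 1 − |0.014 − 0.014| = 1 − 0.000 = 1.000
α ↔ (α ↔ α) = 1 − |0.014 − 1.000| = 1 − 0.986 = 0.014
α ⊕ α = min(1, 0.014 + 0.014) = min(1, 0.028) = 0.028
(α ↔ (α ↔ α)) ↔ (α ⊕ α) = 1 − |0.014 − 0.028| = 1 − 0.014 = 0.986
~((α ↔ (α ↔ α)) ↔ (α ⊕ α)) = 1 − 0.986 = 0.014
~(α ⊕ (β ↔ α)) ⊕ ~((α ↔ (α ↔ α)) ↔ (α ⊕ α)) = min(1, 0.000 + 0.014) = min(1, 0.014) = 0.014
~β = 1 − 0.002 = 0.998
(~(α ⊕ (β ↔ α)) ⊕ ~((α ↔ (α ↔ α)) ↔ (α ⊕ α))) ↔ ~β = 1 − |0.014 − 0.998| = 1 − 0.984 = 0.016

0.016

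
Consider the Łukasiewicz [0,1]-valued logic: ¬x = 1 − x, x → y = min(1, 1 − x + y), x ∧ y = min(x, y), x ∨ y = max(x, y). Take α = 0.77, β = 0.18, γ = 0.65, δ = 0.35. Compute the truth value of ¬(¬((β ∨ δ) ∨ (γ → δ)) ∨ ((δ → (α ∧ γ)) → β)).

β ∨ δ = max(0.18, 0.35) = 0.35
γ → δ = min(1, 1 − 0.65 + 0.35) = min(1, 0.70) = 0.70
(β ∨ δ) ∨ (γ → δ) = max(0.35, 0.70) = 0.70
¬((β ∨ δ) ∨ (γ → δ)) = 1 − 0.70 = 0.30
α ∧ γ = min(0.77, 0.65) = 0.65
δ → (α ∧ γ) = min(1, 1 − 0.35 + 0.65) = min(1, 1.30) = 1.00
(δ → (α ∧ γ)) → β = min(1, 1 − 1.00 + 0.18) = min(1, 0.18) = 0.18
¬((β ∨ δ) ∨ (γ → δ)) ∨ ((δ → (α ∧ γ)) → β) = max(0.30, 0.18) = 0.30
¬(¬((β ∨ δ) ∨ (γ → δ)) ∨ ((δ → (α ∧ γ)) → β)) = 1 − 0.30 = 0.70

0.70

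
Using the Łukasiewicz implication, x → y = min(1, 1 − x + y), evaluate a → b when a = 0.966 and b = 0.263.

0.297

a → b = min(1, 1 − 0.966 + 0.263) = min(1, 0.297) = 0.297
For comparison, the Gödel implication (1 if x ≤ y else y) would give 0.263.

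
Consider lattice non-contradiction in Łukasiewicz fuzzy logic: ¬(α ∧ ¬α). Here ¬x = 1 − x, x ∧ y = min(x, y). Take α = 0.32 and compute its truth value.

0.68

¬α = 1 − 0.32 = 0.68
α ∧ ¬α = min(0.32, 0.68) = 0.32
¬(α ∧ ¬α) = 1 − 0.32 = 0.68
(The value 0.68 < 1 shows this instance is not satisfied; not a Ł∞-tautology — its value is 1 − min(a, 1−a).)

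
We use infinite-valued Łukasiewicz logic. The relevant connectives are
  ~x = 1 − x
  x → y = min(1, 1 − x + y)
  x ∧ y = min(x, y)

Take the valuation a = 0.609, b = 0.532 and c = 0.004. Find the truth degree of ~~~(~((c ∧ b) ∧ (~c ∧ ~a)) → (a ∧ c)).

c ∧ b = min(0.004, 0.532) = 0.004
~c = 1 − 0.004 = 0.996
~a = 1 − 0.609 = 0.391
~c ∧ ~a = min(0.996, 0.391) = 0.391
(c ∧ b) ∧ (~c ∧ ~a) = min(0.004, 0.391) = 0.004
~((c ∧ b) ∧ (~c ∧ ~a)) = 1 − 0.004 = 0.996
a ∧ c = min(0.609, 0.004) = 0.004
~((c ∧ b) ∧ (~c ∧ ~a)) → (a ∧ c) = min(1, 1 − 0.996 + 0.004) = min(1, 0.008) = 0.008
~(~((c ∧ b) ∧ (~c ∧ ~a)) → (a ∧ c)) = 1 − 0.008 = 0.992
~~(~((c ∧ b) ∧ (~c ∧ ~a)) → (a ∧ c)) = 1 − 0.992 = 0.008
~~~(~((c ∧ b) ∧ (~c ∧ ~a)) → (a ∧ c)) = 1 − 0.008 = 0.992

0.992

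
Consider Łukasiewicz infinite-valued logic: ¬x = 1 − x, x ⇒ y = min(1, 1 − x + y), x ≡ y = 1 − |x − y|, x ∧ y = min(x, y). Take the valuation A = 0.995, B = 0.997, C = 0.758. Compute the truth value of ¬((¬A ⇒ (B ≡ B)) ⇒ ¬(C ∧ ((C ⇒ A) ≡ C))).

0.758

¬A = 1 − 0.995 = 0.005
B ≡ B = 1 − |0.997 − 0.997| = 1 − 0.000 = 1.000
¬A ⇒ (B ≡ B) = min(1, 1 − 0.005 + 1.000) = min(1, 1.995) = 1.000
C ⇒ A = min(1, 1 − 0.758 + 0.995) = min(1, 1.237) = 1.000
(C ⇒ A) ≡ C = 1 − |1.000 − 0.758| = 1 − 0.242 = 0.758
C ∧ ((C ⇒ A) ≡ C) = min(0.758, 0.758) = 0.758
¬(C ∧ ((C ⇒ A) ≡ C)) = 1 − 0.758 = 0.242
(¬A ⇒ (B ≡ B)) ⇒ ¬(C ∧ ((C ⇒ A) ≡ C)) = min(1, 1 − 1.000 + 0.242) = min(1, 0.242) = 0.242
¬((¬A ⇒ (B ≡ B)) ⇒ ¬(C ∧ ((C ⇒ A) ≡ C))) = 1 − 0.242 = 0.758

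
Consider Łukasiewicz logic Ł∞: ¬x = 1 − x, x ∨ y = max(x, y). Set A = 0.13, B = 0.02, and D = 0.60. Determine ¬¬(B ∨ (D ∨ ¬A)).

0.87

¬A = 1 − 0.13 = 0.87
D ∨ ¬A = max(0.60, 0.87) = 0.87
B ∨ (D ∨ ¬A) = max(0.02, 0.87) = 0.87
¬(B ∨ (D ∨ ¬A)) = 1 − 0.87 = 0.13
¬¬(B ∨ (D ∨ ¬A)) = 1 − 0.13 = 0.87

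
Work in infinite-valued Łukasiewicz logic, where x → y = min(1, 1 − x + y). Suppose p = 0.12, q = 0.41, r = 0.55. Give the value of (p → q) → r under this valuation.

p → q = min(1, 1 − 0.12 + 0.41) = min(1, 1.29) = 1.00
(p → q) → r = min(1, 1 − 1.00 + 0.55) = min(1, 0.55) = 0.55

0.55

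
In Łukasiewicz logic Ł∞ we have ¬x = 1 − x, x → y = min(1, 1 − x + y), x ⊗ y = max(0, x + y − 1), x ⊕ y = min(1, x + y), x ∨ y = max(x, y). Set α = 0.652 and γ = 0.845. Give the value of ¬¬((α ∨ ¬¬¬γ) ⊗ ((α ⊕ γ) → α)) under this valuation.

¬γ = 1 − 0.845 = 0.155
¬¬γ = 1 − 0.155 = 0.845
¬¬¬γ = 1 − 0.845 = 0.155
α ∨ ¬¬¬γ = max(0.652, 0.155) = 0.652
α ⊕ γ = min(1, 0.652 + 0.845) = min(1, 1.497) = 1.000
(α ⊕ γ) → α = min(1, 1 − 1.000 + 0.652) = min(1, 0.652) = 0.652
(α ∨ ¬¬¬γ) ⊗ ((α ⊕ γ) → α) = max(0, 0.652 + 0.652 − 1) = max(0, 0.304) = 0.304
¬((α ∨ ¬¬¬γ) ⊗ ((α ⊕ γ) → α)) = 1 − 0.304 = 0.696
¬¬((α ∨ ¬¬¬γ) ⊗ ((α ⊕ γ) → α)) = 1 − 0.696 = 0.304

0.304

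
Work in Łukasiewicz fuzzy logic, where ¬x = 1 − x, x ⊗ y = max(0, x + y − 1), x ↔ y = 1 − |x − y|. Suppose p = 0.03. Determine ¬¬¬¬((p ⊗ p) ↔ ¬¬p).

0.97

p ⊗ p = max(0, 0.03 + 0.03 − 1) = max(0, -0.94) = 0.00
¬p = 1 − 0.03 = 0.97
¬¬p = 1 − 0.97 = 0.03
(p ⊗ p) ↔ ¬¬p = 1 − |0.00 − 0.03| = 1 − 0.03 = 0.97
¬((p ⊗ p) ↔ ¬¬p) = 1 − 0.97 = 0.03
¬¬((p ⊗ p) ↔ ¬¬p) = 1 − 0.03 = 0.97
¬¬¬((p ⊗ p) ↔ ¬¬p) = 1 − 0.97 = 0.03
¬¬¬¬((p ⊗ p) ↔ ¬¬p) = 1 − 0.03 = 0.97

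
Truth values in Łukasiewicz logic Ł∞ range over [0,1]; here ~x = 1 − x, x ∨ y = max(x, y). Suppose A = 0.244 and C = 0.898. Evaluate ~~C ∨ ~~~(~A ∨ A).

0.898

~C = 1 − 0.898 = 0.102
~~C = 1 − 0.102 = 0.898
~A = 1 − 0.244 = 0.756
~A ∨ A = max(0.756, 0.244) = 0.756
~(~A ∨ A) = 1 − 0.756 = 0.244
~~(~A ∨ A) = 1 − 0.244 = 0.756
~~~(~A ∨ A) = 1 − 0.756 = 0.244
~~C ∨ ~~~(~A ∨ A) = max(0.898, 0.244) = 0.898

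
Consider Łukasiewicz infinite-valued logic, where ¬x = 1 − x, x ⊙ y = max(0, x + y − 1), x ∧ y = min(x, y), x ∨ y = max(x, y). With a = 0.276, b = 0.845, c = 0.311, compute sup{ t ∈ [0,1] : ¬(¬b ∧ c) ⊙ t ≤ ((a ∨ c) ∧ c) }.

¬b = 1 − 0.845 = 0.155
¬b ∧ c = min(0.155, 0.311) = 0.155
¬(¬b ∧ c) = 1 − 0.155 = 0.845
So the left factor is ¬(¬b ∧ c) = 0.845.
a ∨ c = max(0.276, 0.311) = 0.311
(a ∨ c) ∧ c = min(0.311, 0.311) = 0.311
So the right-hand bound is (a ∨ c) ∧ c = 0.311.
The residuum of the Łukasiewicz t-norm gives the supremum: min(1, 1 − 0.845 + 0.311).
1 − 0.845 + 0.311 = 0.466, so t = min(1, 0.466) = 0.466.
Check: 0.845 ⊙ 0.466 = max(0, 0.311) = 0.311 ≤ 0.311.

0.466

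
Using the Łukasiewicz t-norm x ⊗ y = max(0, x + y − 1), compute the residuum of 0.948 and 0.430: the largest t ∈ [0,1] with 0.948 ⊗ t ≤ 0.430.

The residuum of the Łukasiewicz t-norm gives the supremum: min(1, 1 − 0.948 + 0.430).
1 − 0.948 + 0.430 = 0.482, so t = min(1, 0.482) = 0.482.
Check: 0.948 ⊗ 0.482 = max(0, 0.430) = 0.430 ≤ 0.430.

0.482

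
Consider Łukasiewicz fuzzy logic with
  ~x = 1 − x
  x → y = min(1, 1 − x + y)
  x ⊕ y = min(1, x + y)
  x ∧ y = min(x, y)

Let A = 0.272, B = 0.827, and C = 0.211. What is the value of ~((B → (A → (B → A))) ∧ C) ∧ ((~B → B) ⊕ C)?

B → A = min(1, 1 − 0.827 + 0.272) = min(1, 0.445) = 0.445
A → (B → A) = min(1, 1 − 0.272 + 0.445) = min(1, 1.173) = 1.000
B → (A → (B → A)) = min(1, 1 − 0.827 + 1.000) = min(1, 1.173) = 1.000
(B → (A → (B → A))) ∧ C = min(1.000, 0.211) = 0.211
~((B → (A → (B → A))) ∧ C) = 1 − 0.211 = 0.789
~B = 1 − 0.827 = 0.173
~B → B = min(1, 1 − 0.173 + 0.827) = min(1, 1.654) = 1.000
(~B → B) ⊕ C = min(1, 1.000 + 0.211) = min(1, 1.211) = 1.000
~((B → (A → (B → A))) ∧ C) ∧ ((~B → B) ⊕ C) = min(0.789, 1.000) = 0.789

0.789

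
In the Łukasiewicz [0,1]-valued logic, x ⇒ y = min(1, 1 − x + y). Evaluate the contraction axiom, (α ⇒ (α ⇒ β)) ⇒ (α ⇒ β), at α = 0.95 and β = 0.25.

α ⇒ β = min(1, 1 − 0.95 + 0.25) = min(1, 0.30) = 0.30
α ⇒ (α ⇒ β) = min(1, 1 − 0.95 + 0.30) = min(1, 0.35) = 0.35
(α ⇒ (α ⇒ β)) ⇒ (α ⇒ β) = min(1, 1 − 0.35 + 0.30) = min(1, 0.95) = 0.95
(The value 0.95 < 1 shows this instance is not satisfied; fails in Ł∞ (the t-norm is not idempotent).)

0.95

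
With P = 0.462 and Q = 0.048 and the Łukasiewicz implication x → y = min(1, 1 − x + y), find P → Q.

0.586

P → Q = min(1, 1 − 0.462 + 0.048) = min(1, 0.586) = 0.586
For comparison, the Gödel implication (1 if x ≤ y else y) would give 0.048.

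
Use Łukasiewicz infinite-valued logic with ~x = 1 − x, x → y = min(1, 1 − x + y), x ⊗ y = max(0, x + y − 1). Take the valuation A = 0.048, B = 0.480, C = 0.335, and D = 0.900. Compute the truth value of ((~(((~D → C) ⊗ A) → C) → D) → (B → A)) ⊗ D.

0.468

~D = 1 − 0.900 = 0.100
~D → C = min(1, 1 − 0.100 + 0.335) = min(1, 1.235) = 1.000
(~D → C) ⊗ A = max(0, 1.000 + 0.048 − 1) = max(0, 0.048) = 0.048
((~D → C) ⊗ A) → C = min(1, 1 − 0.048 + 0.335) = min(1, 1.287) = 1.000
~(((~D → C) ⊗ A) → C) = 1 − 1.000 = 0.000
~(((~D → C) ⊗ A) → C) → D = min(1, 1 − 0.000 + 0.900) = min(1, 1.900) = 1.000
B → A = min(1, 1 − 0.480 + 0.048) = min(1, 0.568) = 0.568
(~(((~D → C) ⊗ A) → C) → D) → (B → A) = min(1, 1 − 1.000 + 0.568) = min(1, 0.568) = 0.568
((~(((~D → C) ⊗ A) → C) → D) → (B → A)) ⊗ D = max(0, 0.568 + 0.900 − 1) = max(0, 0.468) = 0.468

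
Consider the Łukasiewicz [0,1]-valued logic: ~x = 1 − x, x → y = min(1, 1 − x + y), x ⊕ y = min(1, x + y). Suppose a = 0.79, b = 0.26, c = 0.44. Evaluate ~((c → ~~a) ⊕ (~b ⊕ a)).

~a = 1 − 0.79 = 0.21
~~a = 1 − 0.21 = 0.79
c → ~~a = min(1, 1 − 0.44 + 0.79) = min(1, 1.35) = 1.00
~b = 1 − 0.26 = 0.74
~b ⊕ a = min(1, 0.74 + 0.79) = min(1, 1.53) = 1.00
(c → ~~a) ⊕ (~b ⊕ a) = min(1, 1.00 + 1.00) = min(1, 2.00) = 1.00
~((c → ~~a) ⊕ (~b ⊕ a)) = 1 − 1.00 = 0.00

0.00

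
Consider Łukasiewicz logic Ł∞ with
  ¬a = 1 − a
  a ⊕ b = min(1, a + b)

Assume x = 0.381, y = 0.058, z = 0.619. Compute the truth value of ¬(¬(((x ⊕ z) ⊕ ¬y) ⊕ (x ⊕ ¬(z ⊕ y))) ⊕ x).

0.619

x ⊕ z = min(1, 0.381 + 0.619) = min(1, 1.000) = 1.000
¬y = 1 − 0.058 = 0.942
(x ⊕ z) ⊕ ¬y = min(1, 1.000 + 0.942) = min(1, 1.942) = 1.000
z ⊕ y = min(1, 0.619 + 0.058) = min(1, 0.677) = 0.677
¬(z ⊕ y) = 1 − 0.677 = 0.323
x ⊕ ¬(z ⊕ y) = min(1, 0.381 + 0.323) = min(1, 0.704) = 0.704
((x ⊕ z) ⊕ ¬y) ⊕ (x ⊕ ¬(z ⊕ y)) = min(1, 1.000 + 0.704) = min(1, 1.704) = 1.000
¬(((x ⊕ z) ⊕ ¬y) ⊕ (x ⊕ ¬(z ⊕ y))) = 1 − 1.000 = 0.000
¬(((x ⊕ z) ⊕ ¬y) ⊕ (x ⊕ ¬(z ⊕ y))) ⊕ x = min(1, 0.000 + 0.381) = min(1, 0.381) = 0.381
¬(¬(((x ⊕ z) ⊕ ¬y) ⊕ (x ⊕ ¬(z ⊕ y))) ⊕ x) = 1 − 0.381 = 0.619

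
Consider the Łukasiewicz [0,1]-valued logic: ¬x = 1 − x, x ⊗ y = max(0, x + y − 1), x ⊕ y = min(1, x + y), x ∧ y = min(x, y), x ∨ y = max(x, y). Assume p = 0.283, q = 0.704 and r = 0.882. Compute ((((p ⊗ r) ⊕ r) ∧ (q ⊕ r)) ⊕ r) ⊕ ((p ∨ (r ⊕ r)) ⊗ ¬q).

p ⊗ r = max(0, 0.283 + 0.882 − 1) = max(0, 0.165) = 0.165
(p ⊗ r) ⊕ r = min(1, 0.165 + 0.882) = min(1, 1.047) = 1.000
q ⊕ r = min(1, 0.704 + 0.882) = min(1, 1.586) = 1.000
((p ⊗ r) ⊕ r) ∧ (q ⊕ r) = min(1.000, 1.000) = 1.000
(((p ⊗ r) ⊕ r) ∧ (q ⊕ r)) ⊕ r = min(1, 1.000 + 0.882) = min(1, 1.882) = 1.000
r ⊕ r = min(1, 0.882 + 0.882) = min(1, 1.764) = 1.000
p ∨ (r ⊕ r) = max(0.283, 1.000) = 1.000
¬q = 1 − 0.704 = 0.296
(p ∨ (r ⊕ r)) ⊗ ¬q = max(0, 1.000 + 0.296 − 1) = max(0, 0.296) = 0.296
((((p ⊗ r) ⊕ r) ∧ (q ⊕ r)) ⊕ r) ⊕ ((p ∨ (r ⊕ r)) ⊗ ¬q) = min(1, 1.000 + 0.296) = min(1, 1.296) = 1.000

1.000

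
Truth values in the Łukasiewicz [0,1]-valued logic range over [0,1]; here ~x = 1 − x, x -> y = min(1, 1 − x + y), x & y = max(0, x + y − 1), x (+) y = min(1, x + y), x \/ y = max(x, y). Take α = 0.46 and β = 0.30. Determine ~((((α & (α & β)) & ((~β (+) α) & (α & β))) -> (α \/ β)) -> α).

0.54

α & β = max(0, 0.46 + 0.30 − 1) = max(0, -0.24) = 0.00
α & (α & β) = max(0, 0.46 + 0.00 − 1) = max(0, -0.54) = 0.00
~β = 1 − 0.30 = 0.70
~β (+) α = min(1, 0.70 + 0.46) = min(1, 1.16) = 1.00
(~β (+) α) & (α & β) = max(0, 1.00 + 0.00 − 1) = max(0, 0.00) = 0.00
(α & (α & β)) & ((~β (+) α) & (α & β)) = max(0, 0.00 + 0.00 − 1) = max(0, -1.00) = 0.00
α \/ β = max(0.46, 0.30) = 0.46
((α & (α & β)) & ((~β (+) α) & (α & β))) -> (α \/ β) = min(1, 1 − 0.00 + 0.46) = min(1, 1.46) = 1.00
(((α & (α & β)) & ((~β (+) α) & (α & β))) -> (α \/ β)) -> α = min(1, 1 − 1.00 + 0.46) = min(1, 0.46) = 0.46
~((((α & (α & β)) & ((~β (+) α) & (α & β))) -> (α \/ β)) -> α) = 1 − 0.46 = 0.54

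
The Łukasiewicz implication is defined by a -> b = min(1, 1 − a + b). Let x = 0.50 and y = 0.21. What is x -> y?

x -> y = min(1, 1 − 0.50 + 0.21) = min(1, 0.71) = 0.71
For comparison, the Gödel implication (1 if a ≤ b else b) would give 0.21.

0.71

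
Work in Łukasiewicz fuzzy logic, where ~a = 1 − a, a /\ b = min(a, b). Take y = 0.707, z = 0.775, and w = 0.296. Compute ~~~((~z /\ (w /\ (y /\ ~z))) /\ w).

~z = 1 − 0.775 = 0.225
y /\ ~z = min(0.707, 0.225) = 0.225
w /\ (y /\ ~z) = min(0.296, 0.225) = 0.225
~z /\ (w /\ (y /\ ~z)) = min(0.225, 0.225) = 0.225
(~z /\ (w /\ (y /\ ~z))) /\ w = min(0.225, 0.296) = 0.225
~((~z /\ (w /\ (y /\ ~z))) /\ w) = 1 − 0.225 = 0.775
~~((~z /\ (w /\ (y /\ ~z))) /\ w) = 1 − 0.775 = 0.225
~~~((~z /\ (w /\ (y /\ ~z))) /\ w) = 1 − 0.225 = 0.775

0.775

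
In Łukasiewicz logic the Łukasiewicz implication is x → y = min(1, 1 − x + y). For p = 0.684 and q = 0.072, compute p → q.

0.388

p → q = min(1, 1 − 0.684 + 0.072) = min(1, 0.388) = 0.388
For comparison, the Gödel implication (1 if x ≤ y else y) would give 0.072.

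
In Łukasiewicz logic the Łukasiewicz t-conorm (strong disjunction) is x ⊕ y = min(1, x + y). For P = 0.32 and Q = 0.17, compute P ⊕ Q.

P ⊕ Q = min(1, 0.32 + 0.17) = min(1, 0.49) = 0.49
For comparison, the Gödel t-conorm max(x, y) would give 0.32.

0.49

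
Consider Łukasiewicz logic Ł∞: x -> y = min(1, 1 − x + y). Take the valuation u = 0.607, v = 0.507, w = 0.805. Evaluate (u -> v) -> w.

0.905

u -> v = min(1, 1 − 0.607 + 0.507) = min(1, 0.900) = 0.900
(u -> v) -> w = min(1, 1 − 0.900 + 0.805) = min(1, 0.905) = 0.905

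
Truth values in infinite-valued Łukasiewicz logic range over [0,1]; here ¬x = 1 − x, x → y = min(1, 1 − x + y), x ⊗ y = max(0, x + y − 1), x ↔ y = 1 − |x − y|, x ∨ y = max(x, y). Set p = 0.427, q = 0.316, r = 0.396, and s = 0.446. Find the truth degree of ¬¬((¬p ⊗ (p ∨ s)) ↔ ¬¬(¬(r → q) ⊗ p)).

0.981

¬p = 1 − 0.427 = 0.573
p ∨ s = max(0.427, 0.446) = 0.446
¬p ⊗ (p ∨ s) = max(0, 0.573 + 0.446 − 1) = max(0, 0.019) = 0.019
r → q = min(1, 1 − 0.396 + 0.316) = min(1, 0.920) = 0.920
¬(r → q) = 1 − 0.920 = 0.080
¬(r → q) ⊗ p = max(0, 0.080 + 0.427 − 1) = max(0, -0.493) = 0.000
¬(¬(r → q) ⊗ p) = 1 − 0.000 = 1.000
¬¬(¬(r → q) ⊗ p) = 1 − 1.000 = 0.000
(¬p ⊗ (p ∨ s)) ↔ ¬¬(¬(r → q) ⊗ p) = 1 − |0.019 − 0.000| = 1 − 0.019 = 0.981
¬((¬p ⊗ (p ∨ s)) ↔ ¬¬(¬(r → q) ⊗ p)) = 1 − 0.981 = 0.019
¬¬((¬p ⊗ (p ∨ s)) ↔ ¬¬(¬(r → q) ⊗ p)) = 1 − 0.019 = 0.981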